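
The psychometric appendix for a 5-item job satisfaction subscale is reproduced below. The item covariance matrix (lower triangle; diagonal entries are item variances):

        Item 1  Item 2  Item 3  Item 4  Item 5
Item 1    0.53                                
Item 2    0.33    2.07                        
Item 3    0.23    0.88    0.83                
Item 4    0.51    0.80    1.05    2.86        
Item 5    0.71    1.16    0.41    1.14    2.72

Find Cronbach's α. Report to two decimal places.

α = 0.77

Σσ²ᵢ = 0.53 + 2.07 + 0.83 + 2.86 + 2.72 = 9.01
Σ_{i<j} σ_ij = 7.22
Var(T) = 9.01 + 2 × 7.22 = 23.45
α = (k/(k−1))·(1 − Σσ²ᵢ/Var(T)) = (5/4)·(1 − 9.01/23.45) = 0.77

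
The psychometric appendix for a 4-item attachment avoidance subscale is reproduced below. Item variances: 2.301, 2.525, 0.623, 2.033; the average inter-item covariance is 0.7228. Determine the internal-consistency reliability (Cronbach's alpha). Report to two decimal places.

sum of item variances = 2.301 + 2.525 + 0.623 + 2.033 = 7.482
Sum of the 6 distinct covariances = 6 × 0.7228 = 4.3368
σ²_T = sum of item variances + 2·Σcov = 7.482 + 2 × 4.3368 = 16.1556
α = (4/3)·(1 − 7.482/16.1556) = 0.72

α = 0.72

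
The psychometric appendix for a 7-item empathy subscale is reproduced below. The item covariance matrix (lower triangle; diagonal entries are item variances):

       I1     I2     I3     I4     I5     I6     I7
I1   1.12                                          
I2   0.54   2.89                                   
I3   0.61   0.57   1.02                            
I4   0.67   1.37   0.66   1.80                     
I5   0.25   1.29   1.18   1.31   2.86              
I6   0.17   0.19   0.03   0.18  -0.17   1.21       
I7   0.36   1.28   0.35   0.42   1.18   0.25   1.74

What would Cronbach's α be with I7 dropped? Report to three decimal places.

Remaining items: I1, I2, I3, I4, I5, I6 (k = 6).
sum of item variances = 1.12 + 2.89 + 1.02 + 1.80 + 2.86 + 1.21 = 10.90
σ²_total = 10.90 + 2 × 8.85 = 28.60
α (item deleted) = (6/5)·(1 − 10.90/28.60) = 0.743

Cronbach's α = 0.743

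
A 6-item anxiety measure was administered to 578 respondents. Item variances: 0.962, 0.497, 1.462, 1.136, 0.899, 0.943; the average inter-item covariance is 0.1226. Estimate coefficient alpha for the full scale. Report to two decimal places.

ΣVar(i) = 0.962 + 0.497 + 1.462 + 1.136 + 0.899 + 0.943 = 5.899
Sum of the 15 distinct covariances = 15 × 0.1226 = 1.8390
total variance = ΣVar(i) + 2·Σcov = 5.899 + 2 × 1.8390 = 9.5770
α = (6/5)·(1 − 5.899/9.5770) = 0.46

α = 0.46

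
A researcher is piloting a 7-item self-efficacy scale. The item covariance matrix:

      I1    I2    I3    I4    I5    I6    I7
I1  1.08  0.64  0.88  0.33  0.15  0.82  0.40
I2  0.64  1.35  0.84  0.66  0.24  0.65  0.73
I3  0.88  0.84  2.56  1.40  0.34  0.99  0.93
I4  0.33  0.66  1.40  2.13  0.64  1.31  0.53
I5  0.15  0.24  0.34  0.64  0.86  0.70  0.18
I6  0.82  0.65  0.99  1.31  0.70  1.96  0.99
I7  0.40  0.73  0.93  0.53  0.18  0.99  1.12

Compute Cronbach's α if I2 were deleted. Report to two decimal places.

Remaining items: I1, I3, I4, I5, I6, I7 (k = 6).
Σσ²ᵢ = 1.08 + 2.56 + 2.13 + 0.86 + 1.96 + 1.12 = 9.71
Var(T) = 9.71 + 2 × 10.59 = 30.89
α (item deleted) = (6/5)·(1 − 9.71/30.89) = 0.82

Cronbach's α = 0.82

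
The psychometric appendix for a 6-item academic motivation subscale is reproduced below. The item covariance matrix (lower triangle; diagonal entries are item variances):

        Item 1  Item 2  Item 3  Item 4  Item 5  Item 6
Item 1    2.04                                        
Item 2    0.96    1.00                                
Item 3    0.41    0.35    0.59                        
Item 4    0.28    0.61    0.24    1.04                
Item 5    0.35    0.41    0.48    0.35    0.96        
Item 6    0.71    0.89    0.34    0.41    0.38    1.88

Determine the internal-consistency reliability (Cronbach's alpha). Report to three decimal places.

α = 0.788

Σσᵢ² = 2.04 + 1.00 + 0.59 + 1.04 + 0.96 + 1.88 = 7.51
Sum of the distinct covariances = 7.17
σ²_T = 7.51 + 2 × 7.17 = 21.85
α = (k/(k−1))·(1 − Σσᵢ²/σ²_T) = (6/5)·(1 − 7.51/21.85) = 0.788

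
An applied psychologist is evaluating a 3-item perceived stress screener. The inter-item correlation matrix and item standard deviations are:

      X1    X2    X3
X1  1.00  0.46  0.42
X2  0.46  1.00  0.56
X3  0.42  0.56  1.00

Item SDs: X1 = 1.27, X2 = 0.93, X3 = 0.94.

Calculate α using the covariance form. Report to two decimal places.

Σσ²ᵢ = 1.27² + 0.93² + 0.94² = 3.3614
Covariances σ_ij = r_ij · s_i · s_j:
  σ(X1,X2) = 0.46 × 1.27 × 0.93 = 0.5433
  σ(X1,X3) = 0.42 × 1.27 × 0.94 = 0.5014
  σ(X2,X3) = 0.56 × 0.93 × 0.94 = 0.4896
σ²_T = Σσ²ᵢ + 2·Σσ_ij = 3.3614 + 2 × 1.5343 = 6.4300
α = (3/2)·(1 − 3.3614/6.4300) = 0.72

α = 0.72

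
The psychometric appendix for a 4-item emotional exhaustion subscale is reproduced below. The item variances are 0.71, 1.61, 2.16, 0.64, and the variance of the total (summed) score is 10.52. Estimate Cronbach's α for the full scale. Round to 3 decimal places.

α = 0.684

sum of item variances = 0.71 + 1.61 + 2.16 + 0.64 = 5.12
α = (k/(k−1))·(1 − sum of item variances/total variance) = (4/3)·(1 − 5.12/10.52) = 0.684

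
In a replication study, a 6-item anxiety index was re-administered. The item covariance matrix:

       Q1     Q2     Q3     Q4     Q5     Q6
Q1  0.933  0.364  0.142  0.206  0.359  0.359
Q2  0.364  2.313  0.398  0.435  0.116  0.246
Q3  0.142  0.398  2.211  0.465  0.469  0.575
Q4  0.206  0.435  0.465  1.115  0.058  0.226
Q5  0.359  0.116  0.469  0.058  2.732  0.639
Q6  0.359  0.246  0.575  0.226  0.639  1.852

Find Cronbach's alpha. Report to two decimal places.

Cronbach's alpha = 0.57

sum of item variances = 0.933 + 2.313 + 2.211 + 1.115 + 2.732 + 1.852 = 11.156
Sum of the distinct covariances = 5.057
Var(T) = 11.156 + 2 × 5.057 = 21.270
α = (k/(k−1))·(1 − sum of item variances/Var(T)) = (6/5)·(1 − 11.156/21.270) = 0.57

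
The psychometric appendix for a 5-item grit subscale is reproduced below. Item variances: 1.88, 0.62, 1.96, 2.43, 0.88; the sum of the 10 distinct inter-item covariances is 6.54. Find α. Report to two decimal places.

α = 0.78

ΣVar(i) = 1.88 + 0.62 + 1.96 + 2.43 + 0.88 = 7.77
Sum of distinct covariances = 6.54
total variance = ΣVar(i) + 2·Σcov = 7.77 + 2 × 6.54 = 20.85
α = (5/4)·(1 − 7.77/20.85) = 0.78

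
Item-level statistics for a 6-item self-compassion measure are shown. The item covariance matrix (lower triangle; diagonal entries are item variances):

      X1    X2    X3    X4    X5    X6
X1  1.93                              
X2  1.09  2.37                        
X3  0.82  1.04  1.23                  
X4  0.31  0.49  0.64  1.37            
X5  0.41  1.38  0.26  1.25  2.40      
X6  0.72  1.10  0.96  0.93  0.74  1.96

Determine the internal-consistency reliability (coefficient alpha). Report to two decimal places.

Σσ²ᵢ = 1.93 + 2.37 + 1.23 + 1.37 + 2.40 + 1.96 = 11.26
Σ_{i<j} σ_ij = 12.14
σ²_total = 11.26 + 2 × 12.14 = 35.54
α = (k/(k−1))·(1 − Σσ²ᵢ/σ²_total) = (6/5)·(1 − 11.26/35.54) = 0.82

α = 0.82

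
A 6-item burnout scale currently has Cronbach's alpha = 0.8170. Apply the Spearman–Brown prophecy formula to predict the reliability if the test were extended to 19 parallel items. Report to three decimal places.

Length factor m = 19/6 = 3.1667
α' = m·α / (1 + (m−1)·α)
   = 19/6 × 0.8170 / (1 + (19/6 − 1) × 0.8170)
   = 2.5872 / 2.7702 = 0.934

predicted reliability = 0.934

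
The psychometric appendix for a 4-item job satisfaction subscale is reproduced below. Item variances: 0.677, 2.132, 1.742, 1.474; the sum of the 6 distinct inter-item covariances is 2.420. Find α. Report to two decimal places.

α = 0.59

sum of item variances = 0.677 + 2.132 + 1.742 + 1.474 = 6.025
Sum of distinct covariances = 2.420
Var(T) = sum of item variances + 2·Σcov = 6.025 + 2 × 2.420 = 10.865
α = (4/3)·(1 − 6.025/10.865) = 0.59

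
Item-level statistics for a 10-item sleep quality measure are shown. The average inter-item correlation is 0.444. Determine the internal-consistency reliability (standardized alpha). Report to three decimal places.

Standardized α = k·r̄ / (1 + (k−1)·r̄) = 10 × 0.444 / (1 + 9 × 0.444)
  = 4.4400 / 4.9960 = 0.889

α = 0.889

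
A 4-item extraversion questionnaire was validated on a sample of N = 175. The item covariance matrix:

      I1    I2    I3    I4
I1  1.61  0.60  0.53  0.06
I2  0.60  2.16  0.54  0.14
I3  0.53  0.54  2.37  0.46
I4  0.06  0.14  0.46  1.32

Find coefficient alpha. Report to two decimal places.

α = 0.51

Σσᵢ² = 1.61 + 2.16 + 2.37 + 1.32 = 7.46
Sum of off-diagonal covariances = 2.33
σ²_T = 7.46 + 2 × 2.33 = 12.12
α = (k/(k−1))·(1 − Σσᵢ²/σ²_T) = (4/3)·(1 − 7.46/12.12) = 0.51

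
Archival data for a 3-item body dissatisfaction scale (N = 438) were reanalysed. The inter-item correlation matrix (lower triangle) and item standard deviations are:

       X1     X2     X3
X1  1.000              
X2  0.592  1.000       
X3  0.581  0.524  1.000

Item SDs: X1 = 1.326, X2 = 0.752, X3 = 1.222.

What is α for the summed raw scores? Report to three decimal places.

Σσ²ᵢ = 1.326² + 0.752² + 1.222² = 3.8171
Covariances σ_ij = r_ij · s_i · s_j:
  σ(X1,X2) = 0.592 × 1.326 × 0.752 = 0.5903
  σ(X1,X3) = 0.581 × 1.326 × 1.222 = 0.9414
  σ(X2,X3) = 0.524 × 0.752 × 1.222 = 0.4815
σ²_T = Σσ²ᵢ + 2·Σσ_ij = 3.8171 + 2 × 2.0132 = 7.8435
α = (3/2)·(1 − 3.8171/7.8435) = 0.770

α = 0.770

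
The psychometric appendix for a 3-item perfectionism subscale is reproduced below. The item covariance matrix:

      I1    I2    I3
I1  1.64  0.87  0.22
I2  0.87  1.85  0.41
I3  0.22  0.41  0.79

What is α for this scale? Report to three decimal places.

α = 0.618

Σσ²ᵢ = 1.64 + 1.85 + 0.79 = 4.28
Sum of off-diagonal covariances = 1.50
Var(T) = 4.28 + 2 × 1.50 = 7.28
α = (k/(k−1))·(1 − Σσ²ᵢ/Var(T)) = (3/2)·(1 − 4.28/7.28) = 0.618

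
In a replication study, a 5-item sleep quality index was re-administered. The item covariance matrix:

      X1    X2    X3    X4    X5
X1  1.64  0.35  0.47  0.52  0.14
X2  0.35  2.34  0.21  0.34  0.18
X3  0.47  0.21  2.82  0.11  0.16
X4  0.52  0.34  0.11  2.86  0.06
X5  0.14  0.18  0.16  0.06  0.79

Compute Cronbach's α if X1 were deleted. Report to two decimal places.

Remaining items: X2, X3, X4, X5 (k = 4).
Σσ²ᵢ = 2.34 + 2.82 + 2.86 + 0.79 = 8.81
σ²_T = 8.81 + 2 × 1.06 = 10.93
α (item deleted) = (4/3)·(1 − 8.81/10.93) = 0.26

α = 0.26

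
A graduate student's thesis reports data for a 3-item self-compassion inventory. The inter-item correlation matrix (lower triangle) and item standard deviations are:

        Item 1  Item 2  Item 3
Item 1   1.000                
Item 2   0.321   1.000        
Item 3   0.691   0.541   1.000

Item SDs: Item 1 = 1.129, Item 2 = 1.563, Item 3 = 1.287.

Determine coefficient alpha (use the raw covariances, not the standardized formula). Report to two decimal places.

α = 0.75

Σσ²ᵢ = 1.129² + 1.563² + 1.287² = 5.3740
Covariances σ_ij = r_ij · s_i · s_j:
  σ(Item 1,Item 2) = 0.321 × 1.129 × 1.563 = 0.5664
  σ(Item 1,Item 3) = 0.691 × 1.129 × 1.287 = 1.0040
  σ(Item 2,Item 3) = 0.541 × 1.563 × 1.287 = 1.0883
σ²_T = Σσ²ᵢ + 2·Σσ_ij = 5.3740 + 2 × 2.6587 = 10.6914
α = (3/2)·(1 − 5.3740/10.6914) = 0.75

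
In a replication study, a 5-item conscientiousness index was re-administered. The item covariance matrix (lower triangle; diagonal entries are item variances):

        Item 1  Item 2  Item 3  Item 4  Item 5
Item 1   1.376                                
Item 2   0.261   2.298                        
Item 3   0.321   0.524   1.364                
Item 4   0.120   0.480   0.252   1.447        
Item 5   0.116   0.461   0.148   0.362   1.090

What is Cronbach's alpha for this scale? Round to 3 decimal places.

α = 0.557

Σσᵢ² = 1.376 + 2.298 + 1.364 + 1.447 + 1.090 = 7.575
Σ_{i<j} σ_ij = 3.045
σ²_T = 7.575 + 2 × 3.045 = 13.665
α = (k/(k−1))·(1 − Σσᵢ²/σ²_T) = (5/4)·(1 − 7.575/13.665) = 0.557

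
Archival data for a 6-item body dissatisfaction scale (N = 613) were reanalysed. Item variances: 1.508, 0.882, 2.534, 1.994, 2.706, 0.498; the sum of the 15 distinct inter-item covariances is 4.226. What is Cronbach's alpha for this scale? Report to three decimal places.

α = 0.546

Σσ²ᵢ = 1.508 + 0.882 + 2.534 + 1.994 + 2.706 + 0.498 = 10.122
Sum of distinct covariances = 4.226
Var(T) = Σσ²ᵢ + 2·Σcov = 10.122 + 2 × 4.226 = 18.574
α = (6/5)·(1 − 10.122/18.574) = 0.546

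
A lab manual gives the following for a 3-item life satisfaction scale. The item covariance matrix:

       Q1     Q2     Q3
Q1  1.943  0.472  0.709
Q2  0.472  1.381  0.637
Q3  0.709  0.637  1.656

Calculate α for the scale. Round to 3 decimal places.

α = 0.633

sum of item variances = 1.943 + 1.381 + 1.656 = 4.980
Sum of off-diagonal covariances = 1.818
σ²_T = 4.980 + 2 × 1.818 = 8.616
α = (k/(k−1))·(1 − sum of item variances/σ²_T) = (3/2)·(1 − 4.980/8.616) = 0.633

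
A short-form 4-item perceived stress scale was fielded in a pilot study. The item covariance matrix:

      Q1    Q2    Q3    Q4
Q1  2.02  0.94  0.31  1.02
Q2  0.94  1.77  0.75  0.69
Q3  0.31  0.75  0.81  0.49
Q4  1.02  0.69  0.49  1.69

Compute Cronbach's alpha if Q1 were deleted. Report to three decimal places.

Remaining items: Q2, Q3, Q4 (k = 3).
Σσᵢ² = 1.77 + 0.81 + 1.69 = 4.27
Var(T) = 4.27 + 2 × 1.93 = 8.13
α (item deleted) = (3/2)·(1 − 4.27/8.13) = 0.712

Cronbach's alpha = 0.712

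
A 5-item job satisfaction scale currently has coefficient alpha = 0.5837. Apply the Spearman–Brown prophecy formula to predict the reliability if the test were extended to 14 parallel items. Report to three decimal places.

predicted reliability = 0.797

Length factor m = 14/5 = 2.8000
α' = m·α / (1 + (m−1)·α)
   = 14/5 × 0.5837 / (1 + (14/5 − 1) × 0.5837)
   = 1.6344 / 2.0507 = 0.797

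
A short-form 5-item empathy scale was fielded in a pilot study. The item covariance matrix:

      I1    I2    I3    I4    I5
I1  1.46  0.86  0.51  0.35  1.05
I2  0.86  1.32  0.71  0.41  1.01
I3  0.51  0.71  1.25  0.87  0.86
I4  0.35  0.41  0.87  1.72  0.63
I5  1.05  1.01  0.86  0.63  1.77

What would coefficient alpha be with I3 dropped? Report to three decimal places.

coefficient alpha = 0.772

Remaining items: I1, I2, I4, I5 (k = 4).
Σσ²ᵢ = 1.46 + 1.32 + 1.72 + 1.77 = 6.27
σ²_T = 6.27 + 2 × 4.31 = 14.89
α (item deleted) = (4/3)·(1 − 6.27/14.89) = 0.772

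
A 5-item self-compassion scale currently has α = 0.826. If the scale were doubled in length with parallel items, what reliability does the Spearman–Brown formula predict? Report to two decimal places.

predicted reliability = 0.90

Length factor m = 2
α' = m·α / (1 + (m−1)·α)
   = 2 × 0.826 / (1 + (2 − 1) × 0.826)
   = 1.6520 / 1.8260 = 0.90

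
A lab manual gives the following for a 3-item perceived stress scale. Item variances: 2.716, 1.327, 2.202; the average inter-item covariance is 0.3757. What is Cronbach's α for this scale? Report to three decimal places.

ΣVar(i) = 2.716 + 1.327 + 2.202 = 6.245
Sum of the 3 distinct covariances = 3 × 0.3757 = 1.1271
σ²_T = ΣVar(i) + 2·Σcov = 6.245 + 2 × 1.1271 = 8.4992
α = (3/2)·(1 − 6.245/8.4992) = 0.398

Cronbach's α = 0.398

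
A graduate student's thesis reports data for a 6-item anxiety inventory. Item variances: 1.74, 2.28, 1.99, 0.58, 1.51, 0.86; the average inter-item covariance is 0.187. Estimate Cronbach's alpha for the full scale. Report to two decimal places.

Σσ²ᵢ = 1.74 + 2.28 + 1.99 + 0.58 + 1.51 + 0.86 = 8.96
Sum of the 15 distinct covariances = 15 × 0.187 = 2.805
σ²_total = Σσ²ᵢ + 2·Σcov = 8.96 + 2 × 2.805 = 14.570
α = (6/5)·(1 − 8.96/14.570) = 0.46

α = 0.46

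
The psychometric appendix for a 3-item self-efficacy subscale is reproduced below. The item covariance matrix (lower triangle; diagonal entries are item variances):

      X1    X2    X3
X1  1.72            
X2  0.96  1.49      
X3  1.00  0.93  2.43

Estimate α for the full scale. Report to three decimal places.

α = 0.759

Σσ²ᵢ = 1.72 + 1.49 + 2.43 = 5.64
Σ_{i<j} σ_ij = 2.89
Var(T) = 5.64 + 2 × 2.89 = 11.42
α = (k/(k−1))·(1 − Σσ²ᵢ/Var(T)) = (3/2)·(1 − 5.64/11.42) = 0.759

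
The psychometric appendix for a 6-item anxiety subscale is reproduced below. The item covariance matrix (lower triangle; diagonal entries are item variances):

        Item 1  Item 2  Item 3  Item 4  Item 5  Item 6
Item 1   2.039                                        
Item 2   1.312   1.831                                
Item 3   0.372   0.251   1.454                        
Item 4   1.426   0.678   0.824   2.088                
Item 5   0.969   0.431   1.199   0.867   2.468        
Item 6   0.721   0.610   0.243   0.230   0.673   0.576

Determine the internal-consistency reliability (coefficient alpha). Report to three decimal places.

ΣVar(i) = 2.039 + 1.831 + 1.454 + 2.088 + 2.468 + 0.576 = 10.456
Σ_{i<j} σ_ij = 10.806
σ²_total = 10.456 + 2 × 10.806 = 32.068
α = (k/(k−1))·(1 − ΣVar(i)/σ²_total) = (6/5)·(1 − 10.456/32.068) = 0.809

coefficient alpha = 0.809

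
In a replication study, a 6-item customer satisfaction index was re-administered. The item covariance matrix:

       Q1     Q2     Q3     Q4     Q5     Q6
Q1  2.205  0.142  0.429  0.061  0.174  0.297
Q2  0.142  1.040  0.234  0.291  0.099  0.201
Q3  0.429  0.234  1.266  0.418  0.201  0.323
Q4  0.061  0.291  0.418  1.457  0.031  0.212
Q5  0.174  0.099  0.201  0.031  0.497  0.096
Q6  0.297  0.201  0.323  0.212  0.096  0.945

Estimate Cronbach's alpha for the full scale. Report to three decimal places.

sum of item variances = 2.205 + 1.040 + 1.266 + 1.457 + 0.497 + 0.945 = 7.410
Sum of the distinct covariances = 3.209
Var(T) = 7.410 + 2 × 3.209 = 13.828
α = (k/(k−1))·(1 − sum of item variances/Var(T)) = (6/5)·(1 − 7.410/13.828) = 0.557

α = 0.557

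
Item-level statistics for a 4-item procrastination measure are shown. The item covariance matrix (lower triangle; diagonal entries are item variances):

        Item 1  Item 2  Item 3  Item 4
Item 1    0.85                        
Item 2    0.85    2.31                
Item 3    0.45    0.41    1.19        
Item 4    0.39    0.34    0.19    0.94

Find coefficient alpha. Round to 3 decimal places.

coefficient alpha = 0.665

Σσ²ᵢ = 0.85 + 2.31 + 1.19 + 0.94 = 5.29
Σ_{i<j} σ_ij = 2.63
σ²_total = 5.29 + 2 × 2.63 = 10.55
α = (k/(k−1))·(1 − Σσ²ᵢ/σ²_total) = (4/3)·(1 − 5.29/10.55) = 0.665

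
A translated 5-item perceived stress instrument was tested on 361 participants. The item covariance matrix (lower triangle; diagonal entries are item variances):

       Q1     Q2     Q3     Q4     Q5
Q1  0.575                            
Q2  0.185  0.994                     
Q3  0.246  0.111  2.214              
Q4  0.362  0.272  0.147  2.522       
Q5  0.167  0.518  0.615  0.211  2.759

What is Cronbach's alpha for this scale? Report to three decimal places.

Cronbach's alpha = 0.481

Σσ²ᵢ = 0.575 + 0.994 + 2.214 + 2.522 + 2.759 = 9.064
Sum of off-diagonal covariances = 2.834
total variance = 9.064 + 2 × 2.834 = 14.732
α = (k/(k−1))·(1 − Σσ²ᵢ/total variance) = (5/4)·(1 − 9.064/14.732) = 0.481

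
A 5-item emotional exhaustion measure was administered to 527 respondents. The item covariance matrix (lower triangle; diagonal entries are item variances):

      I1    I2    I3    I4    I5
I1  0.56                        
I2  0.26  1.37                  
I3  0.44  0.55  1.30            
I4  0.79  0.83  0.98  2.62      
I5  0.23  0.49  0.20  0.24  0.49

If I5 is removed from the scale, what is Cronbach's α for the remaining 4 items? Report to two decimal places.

α = 0.76

Remaining items: I1, I2, I3, I4 (k = 4).
Σσ²ᵢ = 0.56 + 1.37 + 1.30 + 2.62 = 5.85
total variance = 5.85 + 2 × 3.85 = 13.55
α (item deleted) = (4/3)·(1 − 5.85/13.55) = 0.76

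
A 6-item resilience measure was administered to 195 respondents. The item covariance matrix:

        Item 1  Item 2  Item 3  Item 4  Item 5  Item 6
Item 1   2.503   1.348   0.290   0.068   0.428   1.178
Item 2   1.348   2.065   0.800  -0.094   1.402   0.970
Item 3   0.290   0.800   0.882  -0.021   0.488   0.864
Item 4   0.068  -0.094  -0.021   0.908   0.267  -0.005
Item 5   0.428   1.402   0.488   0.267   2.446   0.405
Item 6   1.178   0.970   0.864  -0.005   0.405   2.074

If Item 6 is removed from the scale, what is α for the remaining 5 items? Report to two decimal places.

α = 0.66

Remaining items: Item 1, Item 2, Item 3, Item 4, Item 5 (k = 5).
Σσ²ᵢ = 2.503 + 2.065 + 0.882 + 0.908 + 2.446 = 8.804
σ²_total = 8.804 + 2 × 4.976 = 18.756
α (item deleted) = (5/4)·(1 − 8.804/18.756) = 0.66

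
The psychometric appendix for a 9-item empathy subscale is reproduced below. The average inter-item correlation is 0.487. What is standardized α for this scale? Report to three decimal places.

Standardized α = k·r̄ / (1 + (k−1)·r̄) = 9 × 0.487 / (1 + 8 × 0.487)
  = 4.3830 / 4.8960 = 0.895

standardized α = 0.895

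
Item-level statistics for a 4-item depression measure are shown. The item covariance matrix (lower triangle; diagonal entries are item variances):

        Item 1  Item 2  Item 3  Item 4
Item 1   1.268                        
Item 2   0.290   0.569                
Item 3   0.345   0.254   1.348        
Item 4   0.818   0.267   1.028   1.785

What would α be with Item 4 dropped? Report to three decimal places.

Remaining items: Item 1, Item 2, Item 3 (k = 3).
ΣVar(i) = 1.268 + 0.569 + 1.348 = 3.185
σ²_total = 3.185 + 2 × 0.889 = 4.963
α (item deleted) = (3/2)·(1 − 3.185/4.963) = 0.537

α = 0.537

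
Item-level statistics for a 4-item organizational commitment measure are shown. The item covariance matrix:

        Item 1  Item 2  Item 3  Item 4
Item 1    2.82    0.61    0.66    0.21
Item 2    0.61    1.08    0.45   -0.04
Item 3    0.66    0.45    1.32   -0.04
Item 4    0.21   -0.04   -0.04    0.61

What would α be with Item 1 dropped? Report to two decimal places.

Remaining items: Item 2, Item 3, Item 4 (k = 3).
sum of item variances = 1.08 + 1.32 + 0.61 = 3.01
Var(T) = 3.01 + 2 × 0.37 = 3.75
α (item deleted) = (3/2)·(1 − 3.01/3.75) = 0.30

α = 0.30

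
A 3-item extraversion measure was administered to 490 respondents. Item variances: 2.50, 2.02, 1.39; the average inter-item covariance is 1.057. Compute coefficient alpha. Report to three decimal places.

α = 0.776

sum of item variances = 2.50 + 2.02 + 1.39 = 5.91
Sum of the 3 distinct covariances = 3 × 1.057 = 3.171
σ²_total = sum of item variances + 2·Σcov = 5.91 + 2 × 3.171 = 12.252
α = (3/2)·(1 − 5.91/12.252) = 0.776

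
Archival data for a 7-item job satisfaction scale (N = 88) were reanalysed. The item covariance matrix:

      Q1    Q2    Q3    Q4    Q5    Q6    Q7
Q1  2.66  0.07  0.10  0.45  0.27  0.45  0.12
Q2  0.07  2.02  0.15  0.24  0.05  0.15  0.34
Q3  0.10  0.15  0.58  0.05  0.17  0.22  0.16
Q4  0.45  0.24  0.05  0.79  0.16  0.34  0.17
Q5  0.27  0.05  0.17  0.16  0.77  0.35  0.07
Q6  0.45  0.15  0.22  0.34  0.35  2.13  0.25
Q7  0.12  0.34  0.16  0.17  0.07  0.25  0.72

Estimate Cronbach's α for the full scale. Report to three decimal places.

α = 0.551

ΣVar(i) = 2.66 + 2.02 + 0.58 + 0.79 + 0.77 + 2.13 + 0.72 = 9.67
Sum of the distinct covariances = 4.33
σ²_T = 9.67 + 2 × 4.33 = 18.33
α = (k/(k−1))·(1 − ΣVar(i)/σ²_T) = (7/6)·(1 − 9.67/18.33) = 0.551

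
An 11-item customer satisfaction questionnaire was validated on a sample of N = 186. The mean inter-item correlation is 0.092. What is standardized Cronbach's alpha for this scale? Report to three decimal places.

Standardized α = k·r̄ / (1 + (k−1)·r̄) = 11 × 0.092 / (1 + 10 × 0.092)
  = 1.0120 / 1.9200 = 0.527

α = 0.527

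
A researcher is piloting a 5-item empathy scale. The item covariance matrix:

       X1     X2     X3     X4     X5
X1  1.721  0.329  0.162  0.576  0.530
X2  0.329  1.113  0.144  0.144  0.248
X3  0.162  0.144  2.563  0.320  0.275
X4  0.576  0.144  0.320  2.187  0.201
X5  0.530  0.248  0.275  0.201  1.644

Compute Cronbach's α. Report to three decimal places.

α = 0.485

sum of item variances = 1.721 + 1.113 + 2.563 + 2.187 + 1.644 = 9.228
Σ_{i<j} σ_ij = 2.929
total variance = 9.228 + 2 × 2.929 = 15.086
α = (k/(k−1))·(1 − sum of item variances/total variance) = (5/4)·(1 − 9.228/15.086) = 0.485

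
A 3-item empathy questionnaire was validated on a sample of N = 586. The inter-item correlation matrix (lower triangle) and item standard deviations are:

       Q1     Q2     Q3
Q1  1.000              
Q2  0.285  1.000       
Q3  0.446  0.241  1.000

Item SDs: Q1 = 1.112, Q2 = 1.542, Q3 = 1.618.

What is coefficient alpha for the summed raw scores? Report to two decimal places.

α = 0.57

Σσ²ᵢ = 1.112² + 1.542² + 1.618² = 6.2322
Covariances σ_ij = r_ij · s_i · s_j:
  σ(Q1,Q2) = 0.285 × 1.112 × 1.542 = 0.4887
  σ(Q1,Q3) = 0.446 × 1.112 × 1.618 = 0.8025
  σ(Q2,Q3) = 0.241 × 1.542 × 1.618 = 0.6013
σ²_T = Σσ²ᵢ + 2·Σσ_ij = 6.2322 + 2 × 1.8925 = 10.0172
α = (3/2)·(1 − 6.2322/10.0172) = 0.57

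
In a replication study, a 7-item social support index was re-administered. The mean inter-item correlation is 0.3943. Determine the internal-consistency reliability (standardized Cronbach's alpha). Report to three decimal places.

standardized Cronbach's alpha = 0.820

Standardized α = k·r̄ / (1 + (k−1)·r̄) = 7 × 0.3943 / (1 + 6 × 0.3943)
  = 2.7601 / 3.3658 = 0.820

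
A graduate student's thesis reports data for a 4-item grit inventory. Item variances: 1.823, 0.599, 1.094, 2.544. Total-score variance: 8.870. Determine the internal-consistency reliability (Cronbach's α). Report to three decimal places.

Cronbach's α = 0.422

ΣVar(i) = 1.823 + 0.599 + 1.094 + 2.544 = 6.060
α = (k/(k−1))·(1 − ΣVar(i)/σ²_T) = (4/3)·(1 − 6.060/8.870) = 0.422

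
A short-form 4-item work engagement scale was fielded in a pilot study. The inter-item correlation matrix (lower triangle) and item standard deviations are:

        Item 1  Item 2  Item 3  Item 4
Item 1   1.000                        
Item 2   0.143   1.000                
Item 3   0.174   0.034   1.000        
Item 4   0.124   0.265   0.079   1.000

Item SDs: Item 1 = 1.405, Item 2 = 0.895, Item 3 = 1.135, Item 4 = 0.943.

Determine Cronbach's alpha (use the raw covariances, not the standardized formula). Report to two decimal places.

Σσ²ᵢ = 1.405² + 0.895² + 1.135² + 0.943² = 4.9525
Covariances σ_ij = r_ij · s_i · s_j:
  σ(Item 1,Item 2) = 0.143 × 1.405 × 0.895 = 0.1798
  σ(Item 1,Item 3) = 0.174 × 1.405 × 1.135 = 0.2775
  σ(Item 1,Item 4) = 0.124 × 1.405 × 0.943 = 0.1643
  σ(Item 2,Item 3) = 0.034 × 0.895 × 1.135 = 0.0345
  σ(Item 2,Item 4) = 0.265 × 0.895 × 0.943 = 0.2237
  σ(Item 3,Item 4) = 0.079 × 1.135 × 0.943 = 0.0846
σ²_T = Σσ²ᵢ + 2·Σσ_ij = 4.9525 + 2 × 0.9644 = 6.8813
α = (4/3)·(1 − 4.9525/6.8813) = 0.37

Cronbach's alpha = 0.37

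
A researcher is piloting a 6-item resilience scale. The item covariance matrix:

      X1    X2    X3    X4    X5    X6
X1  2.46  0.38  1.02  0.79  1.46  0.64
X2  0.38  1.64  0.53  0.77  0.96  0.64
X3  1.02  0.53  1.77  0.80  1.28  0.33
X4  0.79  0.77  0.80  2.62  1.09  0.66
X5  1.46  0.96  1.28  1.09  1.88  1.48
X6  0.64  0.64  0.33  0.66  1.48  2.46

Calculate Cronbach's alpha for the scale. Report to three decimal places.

ΣVar(i) = 2.46 + 1.64 + 1.77 + 2.62 + 1.88 + 2.46 = 12.83
Sum of off-diagonal covariances = 12.83
Var(T) = 12.83 + 2 × 12.83 = 38.49
α = (k/(k−1))·(1 − ΣVar(i)/Var(T)) = (6/5)·(1 − 12.83/38.49) = 0.800

α = 0.800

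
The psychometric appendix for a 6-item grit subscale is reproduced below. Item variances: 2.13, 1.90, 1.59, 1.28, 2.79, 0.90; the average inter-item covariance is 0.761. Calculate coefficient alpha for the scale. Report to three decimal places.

ΣVar(i) = 2.13 + 1.90 + 1.59 + 1.28 + 2.79 + 0.90 = 10.59
Sum of the 15 distinct covariances = 15 × 0.761 = 11.415
total variance = ΣVar(i) + 2·Σcov = 10.59 + 2 × 11.415 = 33.420
α = (6/5)·(1 − 10.59/33.420) = 0.820

α = 0.820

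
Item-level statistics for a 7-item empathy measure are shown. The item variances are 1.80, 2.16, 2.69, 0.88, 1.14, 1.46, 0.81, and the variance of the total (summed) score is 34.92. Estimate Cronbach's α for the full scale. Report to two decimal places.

Cronbach's α = 0.80

Σσ²ᵢ = 1.80 + 2.16 + 2.69 + 0.88 + 1.14 + 1.46 + 0.81 = 10.94
α = (k/(k−1))·(1 − Σσ²ᵢ/σ²_T) = (7/6)·(1 − 10.94/34.92) = 0.80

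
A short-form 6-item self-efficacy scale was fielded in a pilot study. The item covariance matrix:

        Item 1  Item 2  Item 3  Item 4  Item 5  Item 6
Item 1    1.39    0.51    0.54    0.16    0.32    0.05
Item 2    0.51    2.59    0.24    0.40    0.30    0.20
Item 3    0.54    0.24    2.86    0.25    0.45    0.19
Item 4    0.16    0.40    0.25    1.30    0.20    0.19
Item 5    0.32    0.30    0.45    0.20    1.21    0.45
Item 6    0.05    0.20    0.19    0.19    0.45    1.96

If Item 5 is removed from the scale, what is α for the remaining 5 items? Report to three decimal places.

Remaining items: Item 1, Item 2, Item 3, Item 4, Item 6 (k = 5).
Σσᵢ² = 1.39 + 2.59 + 2.86 + 1.30 + 1.96 = 10.10
Var(T) = 10.10 + 2 × 2.73 = 15.56
α (item deleted) = (5/4)·(1 − 10.10/15.56) = 0.439

α = 0.439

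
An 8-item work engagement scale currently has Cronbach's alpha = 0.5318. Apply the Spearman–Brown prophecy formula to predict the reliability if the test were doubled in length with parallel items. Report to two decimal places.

predicted reliability = 0.69

Length factor m = 2
α' = m·α / (1 + (m−1)·α)
   = 2 × 0.5318 / (1 + (2 − 1) × 0.5318)
   = 1.0636 / 1.5318 = 0.69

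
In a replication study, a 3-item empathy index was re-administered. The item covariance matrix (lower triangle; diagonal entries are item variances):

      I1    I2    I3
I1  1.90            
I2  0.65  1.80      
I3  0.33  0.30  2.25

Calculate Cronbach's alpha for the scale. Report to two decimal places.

α = 0.45

ΣVar(i) = 1.90 + 1.80 + 2.25 = 5.95
Sum of off-diagonal covariances = 1.28
σ²_total = 5.95 + 2 × 1.28 = 8.51
α = (k/(k−1))·(1 − ΣVar(i)/σ²_total) = (3/2)·(1 − 5.95/8.51) = 0.45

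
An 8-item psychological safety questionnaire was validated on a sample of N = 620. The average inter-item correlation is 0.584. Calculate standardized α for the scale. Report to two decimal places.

standardized α = 0.92

Standardized α = k·r̄ / (1 + (k−1)·r̄) = 8 × 0.584 / (1 + 7 × 0.584)
  = 4.6720 / 5.0880 = 0.92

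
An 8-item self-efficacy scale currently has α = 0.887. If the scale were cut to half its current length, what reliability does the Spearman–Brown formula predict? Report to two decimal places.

Length factor m = 1/2
α' = m·α / (1 − (1−m)·α)
   = 1/2 × 0.887 / (1 − (1 − 1/2) × 0.887)
   = 0.4435 / 0.5565 = 0.80

predicted reliability = 0.80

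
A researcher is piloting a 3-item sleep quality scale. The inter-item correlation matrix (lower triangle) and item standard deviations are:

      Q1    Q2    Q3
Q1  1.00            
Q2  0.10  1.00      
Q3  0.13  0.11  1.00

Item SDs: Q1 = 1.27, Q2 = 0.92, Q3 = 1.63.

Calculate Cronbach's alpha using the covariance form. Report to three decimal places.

Σσ²ᵢ = 1.27² + 0.92² + 1.63² = 5.1162
Covariances σ_ij = r_ij · s_i · s_j:
  σ(Q1,Q2) = 0.10 × 1.27 × 0.92 = 0.1168
  σ(Q1,Q3) = 0.13 × 1.27 × 1.63 = 0.2691
  σ(Q2,Q3) = 0.11 × 0.92 × 1.63 = 0.1650
σ²_T = Σσ²ᵢ + 2·Σσ_ij = 5.1162 + 2 × 0.5509 = 6.2180
α = (3/2)·(1 − 5.1162/6.2180) = 0.266

Cronbach's alpha = 0.266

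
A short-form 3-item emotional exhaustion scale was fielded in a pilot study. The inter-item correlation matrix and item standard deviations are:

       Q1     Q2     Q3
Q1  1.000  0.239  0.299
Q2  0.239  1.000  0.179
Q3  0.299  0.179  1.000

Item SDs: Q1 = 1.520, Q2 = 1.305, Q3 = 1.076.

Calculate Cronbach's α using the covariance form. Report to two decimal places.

Cronbach's α = 0.48

Σσ²ᵢ = 1.520² + 1.305² + 1.076² = 5.1712
Covariances σ_ij = r_ij · s_i · s_j:
  σ(Q1,Q2) = 0.239 × 1.520 × 1.305 = 0.4741
  σ(Q1,Q3) = 0.299 × 1.520 × 1.076 = 0.4890
  σ(Q2,Q3) = 0.179 × 1.305 × 1.076 = 0.2513
σ²_T = Σσ²ᵢ + 2·Σσ_ij = 5.1712 + 2 × 1.2144 = 7.6000
α = (3/2)·(1 − 5.1712/7.6000) = 0.48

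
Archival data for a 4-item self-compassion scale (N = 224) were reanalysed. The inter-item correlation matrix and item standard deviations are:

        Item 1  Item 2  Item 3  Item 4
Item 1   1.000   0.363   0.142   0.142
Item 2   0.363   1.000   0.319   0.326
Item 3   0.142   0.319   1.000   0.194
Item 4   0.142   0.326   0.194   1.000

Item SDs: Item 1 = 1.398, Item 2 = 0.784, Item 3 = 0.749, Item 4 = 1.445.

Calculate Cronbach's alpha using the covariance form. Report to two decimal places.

α = 0.51

Σσ²ᵢ = 1.398² + 0.784² + 0.749² + 1.445² = 5.2181
Covariances σ_ij = r_ij · s_i · s_j:
  σ(Item 1,Item 2) = 0.363 × 1.398 × 0.784 = 0.3979
  σ(Item 1,Item 3) = 0.142 × 1.398 × 0.749 = 0.1487
  σ(Item 1,Item 4) = 0.142 × 1.398 × 1.445 = 0.2869
  σ(Item 2,Item 3) = 0.319 × 0.784 × 0.749 = 0.1873
  σ(Item 2,Item 4) = 0.326 × 0.784 × 1.445 = 0.3693
  σ(Item 3,Item 4) = 0.194 × 0.749 × 1.445 = 0.2100
σ²_T = Σσ²ᵢ + 2·Σσ_ij = 5.2181 + 2 × 1.6001 = 8.4183
α = (4/3)·(1 − 5.2181/8.4183) = 0.51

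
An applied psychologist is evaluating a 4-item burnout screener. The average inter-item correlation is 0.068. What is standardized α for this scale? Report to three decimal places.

α = 0.226

Standardized α = k·r̄ / (1 + (k−1)·r̄) = 4 × 0.068 / (1 + 3 × 0.068)
  = 0.2720 / 1.2040 = 0.226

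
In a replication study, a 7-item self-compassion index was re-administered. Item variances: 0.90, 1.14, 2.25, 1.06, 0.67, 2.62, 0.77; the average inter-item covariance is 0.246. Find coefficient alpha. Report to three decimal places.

α = 0.611

ΣVar(i) = 0.90 + 1.14 + 2.25 + 1.06 + 0.67 + 2.62 + 0.77 = 9.41
Sum of the 21 distinct covariances = 21 × 0.246 = 5.166
Var(T) = ΣVar(i) + 2·Σcov = 9.41 + 2 × 5.166 = 19.742
α = (7/6)·(1 − 9.41/19.742) = 0.611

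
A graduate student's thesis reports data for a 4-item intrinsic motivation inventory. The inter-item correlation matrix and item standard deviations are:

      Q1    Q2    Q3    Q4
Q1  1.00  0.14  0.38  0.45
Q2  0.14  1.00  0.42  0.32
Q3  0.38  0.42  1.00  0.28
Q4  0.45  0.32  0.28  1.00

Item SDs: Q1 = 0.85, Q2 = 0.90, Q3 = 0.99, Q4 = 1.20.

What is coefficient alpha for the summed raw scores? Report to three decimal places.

α = 0.660

Σσ²ᵢ = 0.85² + 0.90² + 0.99² + 1.20² = 3.9526
Covariances σ_ij = r_ij · s_i · s_j:
  σ(Q1,Q2) = 0.14 × 0.85 × 0.90 = 0.1071
  σ(Q1,Q3) = 0.38 × 0.85 × 0.99 = 0.3198
  σ(Q1,Q4) = 0.45 × 0.85 × 1.20 = 0.4590
  σ(Q2,Q3) = 0.42 × 0.90 × 0.99 = 0.3742
  σ(Q2,Q4) = 0.32 × 0.90 × 1.20 = 0.3456
  σ(Q3,Q4) = 0.28 × 0.99 × 1.20 = 0.3326
σ²_T = Σσ²ᵢ + 2·Σσ_ij = 3.9526 + 2 × 1.9383 = 7.8292
α = (4/3)·(1 − 3.9526/7.8292) = 0.660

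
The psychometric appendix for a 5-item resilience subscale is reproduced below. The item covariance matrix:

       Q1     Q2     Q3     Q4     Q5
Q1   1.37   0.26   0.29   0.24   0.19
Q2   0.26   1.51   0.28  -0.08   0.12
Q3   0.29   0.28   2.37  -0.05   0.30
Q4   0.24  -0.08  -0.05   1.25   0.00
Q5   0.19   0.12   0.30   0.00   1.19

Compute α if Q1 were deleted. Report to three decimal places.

Remaining items: Q2, Q3, Q4, Q5 (k = 4).
sum of item variances = 1.51 + 2.37 + 1.25 + 1.19 = 6.32
Var(T) = 6.32 + 2 × 0.57 = 7.46
α (item deleted) = (4/3)·(1 − 6.32/7.46) = 0.204

α = 0.204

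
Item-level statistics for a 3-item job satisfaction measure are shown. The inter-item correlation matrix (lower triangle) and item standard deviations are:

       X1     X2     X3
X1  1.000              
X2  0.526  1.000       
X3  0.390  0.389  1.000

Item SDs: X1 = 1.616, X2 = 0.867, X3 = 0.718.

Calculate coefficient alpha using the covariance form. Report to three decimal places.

Σσ²ᵢ = 1.616² + 0.867² + 0.718² = 3.8787
Covariances σ_ij = r_ij · s_i · s_j:
  σ(X1,X2) = 0.526 × 1.616 × 0.867 = 0.7370
  σ(X1,X3) = 0.390 × 1.616 × 0.718 = 0.4525
  σ(X2,X3) = 0.389 × 0.867 × 0.718 = 0.2422
σ²_T = Σσ²ᵢ + 2·Σσ_ij = 3.8787 + 2 × 1.4317 = 6.7421
α = (3/2)·(1 − 3.8787/6.7421) = 0.637

coefficient alpha = 0.637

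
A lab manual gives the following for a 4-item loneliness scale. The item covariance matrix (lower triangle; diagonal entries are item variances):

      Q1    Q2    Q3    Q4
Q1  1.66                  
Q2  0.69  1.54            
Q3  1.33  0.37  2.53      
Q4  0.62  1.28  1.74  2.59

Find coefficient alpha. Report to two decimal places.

coefficient alpha = 0.79

Σσ²ᵢ = 1.66 + 1.54 + 2.53 + 2.59 = 8.32
Sum of off-diagonal covariances = 6.03
σ²_T = 8.32 + 2 × 6.03 = 20.38
α = (k/(k−1))·(1 − Σσ²ᵢ/σ²_T) = (4/3)·(1 − 8.32/20.38) = 0.79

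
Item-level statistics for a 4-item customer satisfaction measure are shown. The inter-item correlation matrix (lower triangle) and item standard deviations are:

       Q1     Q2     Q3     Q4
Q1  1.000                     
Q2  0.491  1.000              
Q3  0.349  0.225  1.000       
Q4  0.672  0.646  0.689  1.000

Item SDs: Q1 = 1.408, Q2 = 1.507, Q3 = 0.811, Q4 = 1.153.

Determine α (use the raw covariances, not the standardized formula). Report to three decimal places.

α = 0.793

Σσ²ᵢ = 1.408² + 1.507² + 0.811² + 1.153² = 6.2406
Covariances σ_ij = r_ij · s_i · s_j:
  σ(Q1,Q2) = 0.491 × 1.408 × 1.507 = 1.0418
  σ(Q1,Q3) = 0.349 × 1.408 × 0.811 = 0.3985
  σ(Q1,Q4) = 0.672 × 1.408 × 1.153 = 1.0909
  σ(Q2,Q3) = 0.225 × 1.507 × 0.811 = 0.2750
  σ(Q2,Q4) = 0.646 × 1.507 × 1.153 = 1.1225
  σ(Q3,Q4) = 0.689 × 0.811 × 1.153 = 0.6443
σ²_T = Σσ²ᵢ + 2·Σσ_ij = 6.2406 + 2 × 4.5730 = 15.3866
α = (4/3)·(1 − 6.2406/15.3866) = 0.793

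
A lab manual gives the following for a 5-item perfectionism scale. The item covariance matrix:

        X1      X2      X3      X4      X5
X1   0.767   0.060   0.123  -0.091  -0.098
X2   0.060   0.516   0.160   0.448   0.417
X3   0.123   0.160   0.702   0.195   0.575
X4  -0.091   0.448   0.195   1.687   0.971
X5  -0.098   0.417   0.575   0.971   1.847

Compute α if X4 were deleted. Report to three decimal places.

Remaining items: X1, X2, X3, X5 (k = 4).
Σσᵢ² = 0.767 + 0.516 + 0.702 + 1.847 = 3.832
σ²_T = 3.832 + 2 × 1.237 = 6.306
α (item deleted) = (4/3)·(1 − 3.832/6.306) = 0.523

α = 0.523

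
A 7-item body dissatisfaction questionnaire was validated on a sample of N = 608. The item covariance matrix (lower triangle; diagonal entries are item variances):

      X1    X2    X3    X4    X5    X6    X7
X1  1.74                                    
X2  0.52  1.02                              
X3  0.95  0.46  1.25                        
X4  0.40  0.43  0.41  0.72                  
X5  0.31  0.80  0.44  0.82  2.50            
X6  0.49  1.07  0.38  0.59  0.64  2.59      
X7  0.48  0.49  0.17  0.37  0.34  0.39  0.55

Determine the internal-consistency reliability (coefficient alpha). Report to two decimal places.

Σσᵢ² = 1.74 + 1.02 + 1.25 + 0.72 + 2.50 + 2.59 + 0.55 = 10.37
Σ_{i<j} σ_ij = 10.95
total variance = 10.37 + 2 × 10.95 = 32.27
α = (k/(k−1))·(1 − Σσᵢ²/total variance) = (7/6)·(1 − 10.37/32.27) = 0.79

α = 0.79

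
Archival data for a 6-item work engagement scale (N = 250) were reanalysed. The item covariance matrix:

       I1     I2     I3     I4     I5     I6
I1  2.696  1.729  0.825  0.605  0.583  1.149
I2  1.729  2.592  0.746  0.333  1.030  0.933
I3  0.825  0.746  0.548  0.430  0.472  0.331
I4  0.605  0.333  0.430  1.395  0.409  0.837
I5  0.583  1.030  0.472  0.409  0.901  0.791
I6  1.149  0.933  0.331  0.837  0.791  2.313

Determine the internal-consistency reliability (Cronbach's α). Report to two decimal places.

α = 0.82

sum of item variances = 2.696 + 2.592 + 0.548 + 1.395 + 0.901 + 2.313 = 10.445
Sum of off-diagonal covariances = 11.203
Var(T) = 10.445 + 2 × 11.203 = 32.851
α = (k/(k−1))·(1 − sum of item variances/Var(T)) = (6/5)·(1 − 10.445/32.851) = 0.82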